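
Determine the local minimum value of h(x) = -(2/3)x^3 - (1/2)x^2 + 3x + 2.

Critical points: h'(x) = -2x^2 - x + 3 vanishes at x = -3/2, 1.
Since h''(x) = -4x - 1, we get h''(-3/2) = 5 > 0 ⇒ local minimum; h''(1) = -5 < 0 ⇒ local maximum.
The local minimum is h(-3/2) = -11/8.

-11/8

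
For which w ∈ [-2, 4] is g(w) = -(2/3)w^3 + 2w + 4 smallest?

4

The derivative is -2w^2 + 2, which vanishes at w = -1 and w = 1.
Evaluating at the critical points and endpoints: g(-2) = 16/3, g(-1) = 8/3, g(1) = 16/3, g(4) = -92/3.
The minimum over the interval is -92/3, attained at w = 4.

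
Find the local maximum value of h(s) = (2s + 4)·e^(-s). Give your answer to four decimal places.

h'(s) = 2·e^(-s) + (2s + 4)·(-1)·e^(-s) = (-2s - 2)·e^(-s). Since e^(-s) > 0, the only critical point is s = -1.
h''(-1) has the same sign as -2 < 0, so this is a local maximum.
h(-1) = (2)·e^(1) ≈ 5.4366.

5.4366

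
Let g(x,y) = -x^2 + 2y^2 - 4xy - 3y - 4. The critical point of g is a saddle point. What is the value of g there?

-35/8

∂g/∂x = -2x - 4y = 0 and ∂g/∂y = -4x + 4y - 3 = 0, so (x, y) = (-1/2, 1/4).
The Hessian has g_{xx} = -2, g_{yy} = 4, g_{xy} = -4, giving D = -24 < 0, so the point is a saddle point.
g(-1/2, 1/4) = -35/8.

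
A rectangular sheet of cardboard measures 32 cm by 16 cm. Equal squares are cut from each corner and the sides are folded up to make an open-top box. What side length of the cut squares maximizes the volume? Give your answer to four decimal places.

With cut size x, the volume is V(x) = x(32 − 2x)(16 − 2x) for 0 < x < 8.
V'(x) = 12x^2 − 192x + 512. Setting V'(x) = 0 gives x ≈ 3.3812 (the root in (0, 8)).
V''(x) = 24x − 192 is negative there, so this is the maximum; V ≈ 788.2756.

3.3812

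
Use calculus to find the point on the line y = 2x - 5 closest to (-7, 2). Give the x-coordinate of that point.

Minimize D(x)^2 = (x + 7)^2 + (2x - 7)^2.
d/dx[D^2] = 2(x + 7) + 2·2·(2x - 7) = 0 ⇒ x = 7/5.
Then y = -11/5 and the distance is √(441/5) ≈ 9.3915.

7/5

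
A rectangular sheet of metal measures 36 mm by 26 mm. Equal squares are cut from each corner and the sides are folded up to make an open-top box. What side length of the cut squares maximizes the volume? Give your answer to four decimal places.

4.9688

With cut size x, the volume is V(x) = x(36 − 2x)(26 − 2x) for 0 < x < 13.
V'(x) = 12x^2 − 248x + 936. Setting V'(x) = 0 gives x ≈ 4.9688 (the root in (0, 13)).
V''(x) = 24x − 248 is negative there, so this is the maximum; V ≈ 2080.0624.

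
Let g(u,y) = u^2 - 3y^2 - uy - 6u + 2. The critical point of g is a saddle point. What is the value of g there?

-82/13

∂g/∂u = 2u - y - 6 = 0 and ∂g/∂y = -u - 6y = 0, so (u, y) = (36/13, -6/13).
The Hessian has g_{uu} = 2, g_{yy} = -6, g_{uy} = -1, giving D = -13 < 0, so the point is a saddle point.
g(36/13, -6/13) = -82/13.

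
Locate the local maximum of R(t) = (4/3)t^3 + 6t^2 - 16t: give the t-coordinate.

-4

R'(t) = 4t^2 + 12t - 16. Setting R'(t) = 0 gives t ∈ {-4, 1}.
R''(t) = 8t + 12. R''(-4) = -20 < 0 ⇒ local maximum; R''(1) = 20 > 0 ⇒ local minimum.
Thus R has its local maximum at t = -4, with value 224/3.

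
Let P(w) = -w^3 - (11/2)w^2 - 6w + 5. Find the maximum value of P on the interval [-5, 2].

45/2

P'(w) = -3w^2 - 11w - 6, which vanishes at w = -3 and w = -2/3.
Evaluating at the critical points and endpoints: P(-5) = 45/2, P(-3) = 1/2, P(-2/3) = 185/27, P(2) = -37.
Hence the absolute maximum is 45/2 at w = -5.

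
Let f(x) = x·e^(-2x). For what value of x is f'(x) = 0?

1/2

By the product rule, f'(x) = (-2x + 1)·e^(-2x). Since e^(-2x) > 0, the only critical point is x = 1/2.
f''(1/2) has the same sign as -2 < 0, so this is a local maximum.
f(1/2) = (1/2)·e^(-1) ≈ 0.1839.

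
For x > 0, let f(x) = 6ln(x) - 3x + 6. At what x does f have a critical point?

2

f'(x) = 6/x − 3 = 0 gives x = 2.
f''(x) = -6/x², which is negative for x > 0, so this is a local maximum.
f(2) = 6·ln(2) - 6 + 6 ≈ 4.1589.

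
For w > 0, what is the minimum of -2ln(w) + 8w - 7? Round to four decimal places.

-2.2274

R'(w) = -2/w + 8 = 0 gives w = 1/4.
R''(w) = 2/w², which is positive for w > 0, so this is a local minimum.
R(1/4) = -2·ln(1/4) + 2 - 7 ≈ -2.2274.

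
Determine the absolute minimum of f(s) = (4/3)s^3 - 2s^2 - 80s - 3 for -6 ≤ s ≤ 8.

The derivative is 4s^2 - 4s - 80, which vanishes at s = -4 and s = 5.
Candidates: f(-6) = 117, f(-4) = 599/3, f(5) = -859/3, f(8) = -265/3.
Hence the absolute minimum is -859/3 at s = 5.

-859/3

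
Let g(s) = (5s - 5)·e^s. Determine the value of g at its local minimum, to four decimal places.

By the product rule, g'(s) = (5s)·e^s. Since e^s > 0, the only critical point is s = 0.
g''(0) has the same sign as 5 > 0, so this is a local minimum.
g(0) = (-5)·e^(0) ≈ -5.0000.

-5.0000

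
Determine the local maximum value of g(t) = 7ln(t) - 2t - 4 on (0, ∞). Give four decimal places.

-2.2307

g'(t) = 7/t − 2 = 0 gives t = 7/2.
g''(t) = -7/t², which is negative for t > 0, so this is a local maximum.
g(7/2) = 7·ln(7/2) - 7 - 4 ≈ -2.2307.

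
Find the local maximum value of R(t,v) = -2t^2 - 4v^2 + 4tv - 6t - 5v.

157/8

∂R/∂t = -4t + 4v - 6 = 0 and ∂R/∂v = 4t - 8v - 5 = 0, so (t, v) = (-17/4, -11/4).
The Hessian has R_{tt} = -4, R_{vv} = -8, R_{tv} = 4, giving D = 16 > 0 with R_{tt} < 0, so the point is a local maximum.
R(-17/4, -11/4) = 157/8.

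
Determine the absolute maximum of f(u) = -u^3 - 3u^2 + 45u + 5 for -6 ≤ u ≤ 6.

Differentiating, f'(u) = -3u^2 - 6u + 45; which vanishes at u = -5 and u = 3.
Evaluating at the critical points and endpoints: f(-6) = -157, f(-5) = -170, f(3) = 86, f(6) = -49.
The maximum over the interval is 86, attained at u = 3.

86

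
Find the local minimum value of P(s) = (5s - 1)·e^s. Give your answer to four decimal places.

-2.2466

Differentiating with the product rule gives P'(s) = (5s + 4)·e^s. Since e^s > 0, the only critical point is s = -4/5.
P''(-4/5) has the same sign as 5 > 0, so this is a local minimum.
P(-4/5) = (-5)·e^(-4/5) ≈ -2.2466.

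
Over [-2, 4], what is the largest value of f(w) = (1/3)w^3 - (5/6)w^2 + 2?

Differentiating, f'(w) = w^2 - (5/3)w; which vanishes at w = 0 and w = 5/3.
Candidates: f(-2) = -4,  f(0) = 2,  f(5/3) = 199/162,  f(4) = 10.
Hence the absolute maximum is 10 at w = 4.

10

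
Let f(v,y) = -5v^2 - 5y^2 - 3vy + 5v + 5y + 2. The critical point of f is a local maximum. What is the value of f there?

51/13

∂f/∂v = -10v - 3y + 5 = 0 and ∂f/∂y = -3v - 10y + 5 = 0, so (v, y) = (5/13, 5/13).
The Hessian has f_{vv} = -10, f_{yy} = -10, f_{vy} = -3, giving D = 91 > 0 with f_{vv} < 0, so the point is a local maximum.
f(5/13, 5/13) = 51/13.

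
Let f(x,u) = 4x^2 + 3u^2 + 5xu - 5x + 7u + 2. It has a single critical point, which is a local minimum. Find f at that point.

∂f/∂x = 8x + 5u - 5 = 0 and ∂f/∂u = 5x + 6u + 7 = 0, so (x, u) = (65/23, -81/23).
The Hessian has f_{xx} = 8, f_{uu} = 6, f_{xu} = 5, giving D = 23 > 0 with f_{xx} > 0, so the point is a local minimum.
f(65/23, -81/23) = -400/23.

-400/23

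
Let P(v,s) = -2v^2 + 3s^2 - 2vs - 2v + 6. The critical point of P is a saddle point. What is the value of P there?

45/7

∂P/∂v = -4v - 2s - 2 = 0 and ∂P/∂s = -2v + 6s = 0, so (v, s) = (-3/7, -1/7).
The Hessian has P_{vv} = -4, P_{ss} = 6, P_{vs} = -2, giving D = -28 < 0, so the point is a saddle point.
P(-3/7, -1/7) = 45/7.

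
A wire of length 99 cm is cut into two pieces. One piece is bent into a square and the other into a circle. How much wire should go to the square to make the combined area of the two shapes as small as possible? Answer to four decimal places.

Let x be the length used for the square. Square side x/4; circle radius (99−x)/(2π).
A(x) = (x/4)² + π·((99−x)/(2π))² = x²/16 + (99−x)²/(4π) for 0 ≤ x ≤ 99. A'(x) = x/8 − (99−x)/(2π) = 0 gives x = 4·99/(π+4) ≈ 55.4498.
A'' = 1/8 + 1/(2π) > 0, so this gives the minimum combined area; x ≈ 55.4498 cm to the square.

55.4498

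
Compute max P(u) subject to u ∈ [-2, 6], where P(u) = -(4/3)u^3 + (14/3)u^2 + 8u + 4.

The derivative is -4u^2 + (28/3)u + 8, which vanishes at u = -2/3 and u = 3.
Evaluating at the critical points and endpoints: P(-2) = 52/3; P(-2/3) = 92/81; P(3) = 34; P(6) = -68.
Hence the absolute maximum is 34 at u = 3.

34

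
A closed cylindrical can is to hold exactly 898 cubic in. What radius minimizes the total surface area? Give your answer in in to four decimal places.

5.2284

With radius r and height h, πr²h = 898 so h = 898/(πr²), and S(r) = 2πr² + 2πrh = 2πr² + 2·898/r.
S'(r) = 4πr − 2·898/r² = 0 ⇒ r³ = 898/(2π), so r ≈ 5.2284 and h = 2r ≈ 10.4567.
S''(r) = 4π + 4·898/r³ > 0, so this is the minimum; S ≈ 515.2667.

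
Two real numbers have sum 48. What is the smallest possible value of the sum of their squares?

1152

With a + b = 48, a^2 + b^2 = a^2 + (48 − a)^2.
The derivative 2a − 2(48 − a) = 4a − 96 vanishes at a = 24; second derivative 4 > 0, a minimum.
The minimum is 2·(24)^2 = 1152.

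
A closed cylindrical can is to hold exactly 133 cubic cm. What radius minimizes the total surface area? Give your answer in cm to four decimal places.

2.7662

With radius r and height h, πr²h = 133 so h = 133/(πr²), and S(r) = 2πr² + 2πrh = 2πr² + 2·133/r.
S'(r) = 4πr − 2·133/r² = 0 ⇒ r³ = 133/(2π), so r ≈ 2.7662 and h = 2r ≈ 5.5325.
S''(r) = 4π + 4·133/r³ > 0, so this is the minimum; S ≈ 144.2389.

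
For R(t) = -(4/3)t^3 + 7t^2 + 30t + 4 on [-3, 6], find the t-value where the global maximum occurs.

Differentiating, R'(t) = -4t^2 + 14t + 30; which vanishes at t = -3/2 and t = 5.
Evaluating at the critical points and endpoints: R(-3) = 13; R(-3/2) = -83/4; R(5) = 487/3; R(6) = 148.
The maximum over the interval is 487/3, attained at t = 5.

5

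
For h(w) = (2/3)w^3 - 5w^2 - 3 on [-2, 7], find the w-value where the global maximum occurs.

0

h'(w) = 2w^2 - 10w, which vanishes at w = 0 and w = 5.
Candidates: h(-2) = -85/3,  h(0) = -3,  h(5) = -134/3,  h(7) = -58/3.
The maximum over the interval is -3, attained at w = 0.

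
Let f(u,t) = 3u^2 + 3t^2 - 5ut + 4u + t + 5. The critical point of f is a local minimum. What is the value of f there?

∂f/∂u = 6u - 5t + 4 = 0 and ∂f/∂t = -5u + 6t + 1 = 0, so (u, t) = (-29/11, -26/11).
The Hessian has f_{uu} = 6, f_{tt} = 6, f_{ut} = -5, giving D = 11 > 0 with f_{uu} > 0, so the point is a local minimum.
f(-29/11, -26/11) = -16/11.

-16/11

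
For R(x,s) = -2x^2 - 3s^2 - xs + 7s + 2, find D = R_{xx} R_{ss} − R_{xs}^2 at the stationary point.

∂R/∂x = -4x - s = 0 and ∂R/∂s = -x - 6s + 7 = 0, so (x, s) = (-7/23, 28/23).
The Hessian has R_{xx} = -4, R_{ss} = -6, R_{xs} = -1, giving D = 23 > 0 with R_{xx} < 0, so the point is a local maximum.
D = (-4)·(-6) − (-1)^2 = 23.

23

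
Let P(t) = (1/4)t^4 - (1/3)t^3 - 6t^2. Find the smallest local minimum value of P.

-160/3

Critical points: P'(t) = t^3 - t^2 - 12t vanishes at t = -3, 0, 4.
P''(t) = 3t^2 - 2t - 12. P''(-3) = 21 > 0 ⇒ local minimum; P''(0) = -12 < 0 ⇒ local maximum; P''(4) = 28 > 0 ⇒ local minimum.
So the smallest local minimum value is P(4) = -160/3.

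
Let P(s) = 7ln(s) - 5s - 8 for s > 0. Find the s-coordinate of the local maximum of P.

P'(s) = 7/s − 5 = 0 gives s = 7/5.
P''(s) = -7/s², which is negative for s > 0, so this is a local maximum.
P(7/5) = 7·ln(7/5) - 7 - 8 ≈ -12.6447.

7/5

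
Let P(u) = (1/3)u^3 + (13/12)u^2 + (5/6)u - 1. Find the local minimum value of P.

-19/16

P'(u) = u^2 + (13/6)u + 5/6 = 0 at u = -5/3, -1/2.
Second-derivative test with P''(u) = 2u + 13/6: P''(-5/3) = -7/6 < 0 ⇒ local maximum; P''(-1/2) = 7/6 > 0 ⇒ local minimum.
The local minimum is P(-1/2) = -19/16.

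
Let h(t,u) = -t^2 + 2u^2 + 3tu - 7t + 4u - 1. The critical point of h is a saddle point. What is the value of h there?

∂h/∂t = -2t + 3u - 7 = 0 and ∂h/∂u = 3t + 4u + 4 = 0, so (t, u) = (-40/17, 13/17).
The Hessian has h_{tt} = -2, h_{uu} = 4, h_{tu} = 3, giving D = -17 < 0, so the point is a saddle point.
h(-40/17, 13/17) = 149/17.

149/17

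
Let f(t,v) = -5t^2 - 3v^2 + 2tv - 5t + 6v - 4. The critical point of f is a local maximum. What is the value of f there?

-29/56

∂f/∂t = -10t + 2v - 5 = 0 and ∂f/∂v = 2t - 6v + 6 = 0, so (t, v) = (-9/28, 25/28).
The Hessian has f_{tt} = -10, f_{vv} = -6, f_{tv} = 2, giving D = 56 > 0 with f_{tt} < 0, so the point is a local maximum.
f(-9/28, 25/28) = -29/56.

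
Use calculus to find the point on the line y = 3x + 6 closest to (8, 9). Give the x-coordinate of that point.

17/10

Minimize D(x)^2 = (x - 8)^2 + (3x - 3)^2.
d/dx[D^2] = 2(x - 8) + 2·3·(3x - 3) = 0 ⇒ x = 17/10.
Then y = 111/10 and the distance is √(441/10) ≈ 6.6408.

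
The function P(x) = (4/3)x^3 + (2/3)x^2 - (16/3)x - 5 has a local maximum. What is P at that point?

P'(x) = 4x^2 + (4/3)x - 16/3 = 0 at x = -4/3, 1.
P''(x) = 8x + 4/3. P''(-4/3) = -28/3 < 0 ⇒ local maximum; P''(1) = 28/3 > 0 ⇒ local minimum.
The local maximum is P(-4/3) = 11/81.

11/81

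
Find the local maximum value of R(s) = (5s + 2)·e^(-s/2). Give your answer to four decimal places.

4.4933

By the product rule, R'(s) = (-(5/2)s + 4)·e^(-s/2). Since e^(-s/2) > 0, the only critical point is s = 8/5.
R''(8/5) has the same sign as -5/2 < 0, so this is a local maximum.
R(8/5) = (10)·e^(-4/5) ≈ 4.4933.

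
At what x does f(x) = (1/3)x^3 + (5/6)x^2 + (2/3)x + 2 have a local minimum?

Critical points: f'(x) = x^2 + (5/3)x + 2/3 vanishes at x = -1, -2/3.
Second-derivative test with f''(x) = 2x + 5/3: f''(-1) = -1/3 < 0 ⇒ local maximum; f''(-2/3) = 1/3 > 0 ⇒ local minimum.
Thus f has its local minimum at x = -2/3, with value 148/81.

-2/3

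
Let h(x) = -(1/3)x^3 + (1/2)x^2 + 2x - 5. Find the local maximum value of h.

-5/3

h'(x) = -x^2 + x + 2. Setting h'(x) = 0 gives x ∈ {-1, 2}.
Since h''(x) = -2x + 1, we get h''(-1) = 3 > 0 ⇒ local minimum; h''(2) = -3 < 0 ⇒ local maximum.
The local maximum is h(2) = -5/3.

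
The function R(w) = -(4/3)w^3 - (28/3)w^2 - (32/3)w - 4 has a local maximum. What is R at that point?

-52/81

R'(w) = -4w^2 - (56/3)w - 32/3 = 0 at w = -4, -2/3.
Since R''(w) = -8w - 56/3, we get R''(-4) = 40/3 > 0 ⇒ local minimum; R''(-2/3) = -40/3 < 0 ⇒ local maximum.
So the local maximum value is R(-2/3) = -52/81.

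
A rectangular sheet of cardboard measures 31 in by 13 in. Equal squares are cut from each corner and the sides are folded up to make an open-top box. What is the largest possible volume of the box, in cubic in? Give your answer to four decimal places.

With cut size x, the volume is V(x) = x(31 − 2x)(13 − 2x) for 0 < x < 6.5.
V'(x) = 12x^2 − 176x + 403. Setting V'(x) = 0 gives x ≈ 2.8395 (the root in (0, 6.5)).
V''(x) = 24x − 176 is negative there, so this is the maximum; V ≈ 526.3724.

526.3724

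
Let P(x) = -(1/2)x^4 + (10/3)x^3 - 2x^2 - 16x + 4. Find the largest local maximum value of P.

85/6

P'(x) = -2x^3 + 10x^2 - 4x - 16. Setting P'(x) = 0 gives x ∈ {-1, 2, 4}.
P''(x) = -6x^2 + 20x - 4. P''(-1) = -30 < 0 ⇒ local maximum; P''(2) = 12 > 0 ⇒ local minimum; P''(4) = -20 < 0 ⇒ local maximum.
Thus P has its largest local maximum at x = -1, with value 85/6.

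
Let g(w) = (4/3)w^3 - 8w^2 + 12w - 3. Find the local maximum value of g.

7/3

g'(w) = 4w^2 - 16w + 12. Setting g'(w) = 0 gives w ∈ {1, 3}.
Since g''(w) = 8w - 16, we get g''(1) = -8 < 0 ⇒ local maximum; g''(3) = 8 > 0 ⇒ local minimum.
The local maximum is g(1) = 7/3.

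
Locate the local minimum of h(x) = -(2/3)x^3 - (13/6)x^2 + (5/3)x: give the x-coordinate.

h'(x) = -2x^2 - (13/3)x + 5/3. Setting h'(x) = 0 gives x ∈ {-5/2, 1/3}.
Second-derivative test with h''(x) = -4x - 13/3: h''(-5/2) = 17/3 > 0 ⇒ local minimum; h''(1/3) = -17/3 < 0 ⇒ local maximum.
Thus h has its local minimum at x = -5/2, with value -175/24.

-5/2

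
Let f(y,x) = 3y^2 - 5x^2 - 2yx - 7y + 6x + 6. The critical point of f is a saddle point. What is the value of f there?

∂f/∂y = 6y - 2x - 7 = 0 and ∂f/∂x = -2y - 10x + 6 = 0, so (y, x) = (41/32, 11/32).
The Hessian has f_{yy} = 6, f_{xx} = -10, f_{yx} = -2, giving D = -64 < 0, so the point is a saddle point.
f(41/32, 11/32) = 163/64.

163/64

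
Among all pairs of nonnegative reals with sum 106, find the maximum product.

With x + y = 106, the product is P(x) = x(106 − x).
P'(x) = 106 − 2x = 0 gives x = 53; P'' = −2 < 0, so this is the maximum.
P = 53·53 = 2809.

2809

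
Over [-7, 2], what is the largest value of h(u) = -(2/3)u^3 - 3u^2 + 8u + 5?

92/3

Differentiating, h'(u) = -2u^2 - 6u + 8; which vanishes at u = -4 and u = 1.
Compare values at every candidate in [-7, 2]: h(-7) = 92/3; h(-4) = -97/3; h(1) = 28/3; h(2) = 11/3.
The maximum over the interval is 92/3, attained at u = -7.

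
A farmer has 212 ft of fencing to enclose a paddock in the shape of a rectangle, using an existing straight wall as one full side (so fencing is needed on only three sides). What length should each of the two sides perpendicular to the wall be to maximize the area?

53

Let the sides perpendicular to the wall have length x and the parallel side y, so 2x + y = 212 and the area is A = xy = x(212 − 2x).
A'(x) = 212 − 4x = 0 gives x = 53, and A''(x) = −4 < 0 confirms a maximum.
Then y = 212 − 2·53 = 106 and A = 5618.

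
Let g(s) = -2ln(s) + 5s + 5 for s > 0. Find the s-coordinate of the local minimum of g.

g'(s) = -2/s + 5 = 0 gives s = 2/5.
g''(s) = 2/s², which is positive for s > 0, so this is a local minimum.
g(2/5) = -2·ln(2/5) + 2 + 5 ≈ 8.8326.

2/5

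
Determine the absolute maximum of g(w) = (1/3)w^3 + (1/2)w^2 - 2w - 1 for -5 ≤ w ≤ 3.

Differentiating, g'(w) = w^2 + w - 2; which vanishes at w = -2 and w = 1.
Candidates: g(-5) = -121/6,  g(-2) = 7/3,  g(1) = -13/6,  g(3) = 13/2.
So the maximum is g(3) = 13/2.

13/2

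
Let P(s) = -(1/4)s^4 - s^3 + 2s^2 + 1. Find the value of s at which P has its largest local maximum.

-4

P'(s) = -s^3 - 3s^2 + 4s = 0 at s = -4, 0, 1.
Second-derivative test with P''(s) = -3s^2 - 6s + 4: P''(-4) = -20 < 0 ⇒ local maximum; P''(0) = 4 > 0 ⇒ local minimum; P''(1) = -5 < 0 ⇒ local maximum.
So the largest local maximum value is P(-4) = 33.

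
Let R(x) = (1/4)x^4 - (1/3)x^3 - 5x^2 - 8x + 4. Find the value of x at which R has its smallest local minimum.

4

R'(x) = x^3 - x^2 - 10x - 8. Setting R'(x) = 0 gives x ∈ {-2, -1, 4}.
R''(x) = 3x^2 - 2x - 10. R''(-2) = 6 > 0 ⇒ local minimum; R''(-1) = -5 < 0 ⇒ local maximum; R''(4) = 30 > 0 ⇒ local minimum.
The smallest local minimum is R(4) = -196/3.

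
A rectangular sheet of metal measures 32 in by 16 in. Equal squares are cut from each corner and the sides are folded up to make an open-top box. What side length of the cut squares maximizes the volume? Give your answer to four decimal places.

3.3812

With cut size x, the volume is V(x) = x(32 − 2x)(16 − 2x) for 0 < x < 8.
V'(x) = 12x^2 − 192x + 512. Setting V'(x) = 0 gives x ≈ 3.3812 (the root in (0, 8)).
V''(x) = 24x − 192 is negative there, so this is the maximum; V ≈ 788.2756.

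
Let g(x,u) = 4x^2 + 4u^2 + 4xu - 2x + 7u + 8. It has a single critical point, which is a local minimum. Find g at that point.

29/12

∂g/∂x = 8x + 4u - 2 = 0 and ∂g/∂u = 4x + 8u + 7 = 0, so (x, u) = (11/12, -4/3).
The Hessian has g_{xx} = 8, g_{uu} = 8, g_{xu} = 4, giving D = 48 > 0 with g_{xx} > 0, so the point is a local minimum.
g(11/12, -4/3) = 29/12.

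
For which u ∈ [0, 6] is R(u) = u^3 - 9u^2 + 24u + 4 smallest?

The derivative is 3u^2 - 18u + 24, which vanishes at u = 2 and u = 4.
Candidates: R(0) = 4, R(2) = 24, R(4) = 20, R(6) = 40.
So the minimum is R(0) = 4.

0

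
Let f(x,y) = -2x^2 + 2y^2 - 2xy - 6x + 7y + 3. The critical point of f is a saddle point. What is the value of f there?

∂f/∂x = -4x - 2y - 6 = 0 and ∂f/∂y = -2x + 4y + 7 = 0, so (x, y) = (-1/2, -2).
The Hessian has f_{xx} = -4, f_{yy} = 4, f_{xy} = -2, giving D = -20 < 0, so the point is a saddle point.
f(-1/2, -2) = -5/2.

-5/2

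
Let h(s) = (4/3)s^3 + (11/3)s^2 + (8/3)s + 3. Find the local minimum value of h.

Critical points: h'(s) = 4s^2 + (22/3)s + 8/3 vanishes at s = -4/3, -1/2.
h''(s) = 8s + 22/3. h''(-4/3) = -10/3 < 0 ⇒ local maximum; h''(-1/2) = 10/3 > 0 ⇒ local minimum.
Thus h has its local minimum at s = -1/2, with value 29/12.

29/12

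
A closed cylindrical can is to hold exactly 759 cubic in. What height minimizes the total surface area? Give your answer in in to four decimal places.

With radius r and height h, πr²h = 759 so h = 759/(πr²), and S(r) = 2πr² + 2πrh = 2πr² + 2·759/r.
S'(r) = 4πr − 2·759/r² = 0 ⇒ r³ = 759/(2π), so r ≈ 4.9433 and h = 2r ≈ 9.8867.
S''(r) = 4π + 4·759/r³ > 0, so this is the minimum; S ≈ 460.6196.

9.8867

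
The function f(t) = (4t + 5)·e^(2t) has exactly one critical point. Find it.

-7/4

f'(t) = 4·e^(2t) + (4t + 5)·2·e^(2t) = (8t + 14)·e^(2t). Since e^(2t) > 0, the only critical point is t = -7/4.
f''(-7/4) has the same sign as 8 > 0, so this is a local minimum.
f(-7/4) = (-2)·e^(-7/2) ≈ -0.0604.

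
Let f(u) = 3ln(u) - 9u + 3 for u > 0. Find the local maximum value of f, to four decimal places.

-3.2958

f'(u) = 3/u − 9 = 0 gives u = 1/3.
f''(u) = -3/u², which is negative for u > 0, so this is a local maximum.
f(1/3) = 3·ln(1/3) - 3 + 3 ≈ -3.2958.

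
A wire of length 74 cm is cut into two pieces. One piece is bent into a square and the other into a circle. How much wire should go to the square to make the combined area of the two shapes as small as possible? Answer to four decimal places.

41.4473

Let x be the length used for the square. Square side x/4; circle radius (74−x)/(2π).
A(x) = (x/4)² + π·((74−x)/(2π))² = x²/16 + (74−x)²/(4π) for 0 ≤ x ≤ 74. A'(x) = x/8 − (74−x)/(2π) = 0 gives x = 4·74/(π+4) ≈ 41.4473.
A'' = 1/8 + 1/(2π) > 0, so this gives the minimum combined area; x ≈ 41.4473 cm to the square.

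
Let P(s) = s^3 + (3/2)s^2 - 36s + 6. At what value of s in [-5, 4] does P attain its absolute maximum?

-4

The derivative is 3s^2 + 3s - 36, which vanishes at s = -4 and s = 3.
Candidates: P(-5) = 197/2,  P(-4) = 110,  P(3) = -123/2,  P(4) = -50.
So the maximum is P(-4) = 110.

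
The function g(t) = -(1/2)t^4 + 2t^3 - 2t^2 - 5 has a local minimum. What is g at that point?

Critical points: g'(t) = -2t^3 + 6t^2 - 4t vanishes at t = 0, 1, 2.
Second-derivative test with g''(t) = -6t^2 + 12t - 4: g''(0) = -4 < 0 ⇒ local maximum; g''(1) = 2 > 0 ⇒ local minimum; g''(2) = -4 < 0 ⇒ local maximum.
The local minimum is g(1) = -11/2.

-11/2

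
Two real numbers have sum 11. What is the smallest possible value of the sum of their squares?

With a + b = 11, a^2 + b^2 = a^2 + (11 − a)^2.
The derivative 2a − 2(11 − a) = 4a − 22 vanishes at a = 11/2; second derivative 4 > 0, a minimum.
The minimum is 2·(11/2)^2 = 121/2.

121/2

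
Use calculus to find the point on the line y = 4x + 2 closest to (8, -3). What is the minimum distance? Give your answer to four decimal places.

8.9738

Minimize D(x)^2 = (x - 8)^2 + (4x + 5)^2.
d/dx[D^2] = 2(x - 8) + 2·4·(4x + 5) = 0 ⇒ x = -12/17.
Then y = -14/17 and the distance is √(1369/17) ≈ 8.9738.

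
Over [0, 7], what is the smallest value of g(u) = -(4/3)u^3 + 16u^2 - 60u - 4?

-292/3

The derivative is -4u^2 + 32u - 60, which vanishes at u = 3 and u = 5.
Compare values at every candidate in [0, 7]: g(0) = -4; g(3) = -76; g(5) = -212/3; g(7) = -292/3.
The minimum over the interval is -292/3, attained at u = 7.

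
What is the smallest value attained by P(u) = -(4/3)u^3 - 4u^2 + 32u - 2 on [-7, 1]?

-326/3

Differentiating, P'(u) = -4u^2 - 8u + 32; whose only zero in [-7, 1] is u = -4.
Compare values at every candidate in [-7, 1]: P(-7) = 106/3,  P(-4) = -326/3,  P(1) = 74/3.
The minimum over the interval is -326/3, attained at u = -4.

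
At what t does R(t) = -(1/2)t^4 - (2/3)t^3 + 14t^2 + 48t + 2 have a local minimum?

R'(t) = -2t^3 - 2t^2 + 28t + 48. Setting R'(t) = 0 gives t ∈ {-3, -2, 4}.
Second-derivative test with R''(t) = -6t^2 - 4t + 28: R''(-3) = -14 < 0 ⇒ local maximum; R''(-2) = 12 > 0 ⇒ local minimum; R''(4) = -84 < 0 ⇒ local maximum.
The local minimum is R(-2) = -122/3.

-2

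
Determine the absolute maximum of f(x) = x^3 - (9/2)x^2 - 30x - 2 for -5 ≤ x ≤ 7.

32

f'(x) = 3x^2 - 9x - 30, which vanishes at x = -2 and x = 5.
Candidates: f(-5) = -179/2,  f(-2) = 32,  f(5) = -279/2,  f(7) = -179/2.
Hence the absolute maximum is 32 at x = -2.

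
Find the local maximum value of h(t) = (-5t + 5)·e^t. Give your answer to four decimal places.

5.0000

By the product rule, h'(t) = (-5t)·e^t. Since e^t > 0, the only critical point is t = 0.
h''(0) has the same sign as -5 < 0, so this is a local maximum.
h(0) = (5)·e^(0) ≈ 5.0000.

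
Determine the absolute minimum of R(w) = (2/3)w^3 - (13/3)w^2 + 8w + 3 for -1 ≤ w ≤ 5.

Differentiating, R'(w) = 2w^2 - (26/3)w + 8; which vanishes at w = 4/3 and w = 3.
Compare values at every candidate in [-1, 5]: R(-1) = -10,  R(4/3) = 611/81,  R(3) = 6,  R(5) = 18.
The minimum over the interval is -10, attained at w = -1.

-10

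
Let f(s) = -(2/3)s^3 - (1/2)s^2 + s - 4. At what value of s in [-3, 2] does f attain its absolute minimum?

2

Differentiating, f'(s) = -2s^2 - s + 1; which vanishes at s = -1 and s = 1/2.
Evaluating at the critical points and endpoints: f(-3) = 13/2, f(-1) = -29/6, f(1/2) = -89/24, f(2) = -28/3.
The minimum over the interval is -28/3, attained at s = 2.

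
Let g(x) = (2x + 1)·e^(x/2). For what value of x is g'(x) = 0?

Differentiating with the product rule gives g'(x) = (x + 5/2)·e^(x/2). Since e^(x/2) > 0, the only critical point is x = -5/2.
g''(-5/2) has the same sign as 1 > 0, so this is a local minimum.
g(-5/2) = (-4)·e^(-5/4) ≈ -1.1460.

-5/2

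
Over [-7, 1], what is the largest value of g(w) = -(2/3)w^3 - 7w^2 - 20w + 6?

Differentiating, g'(w) = -2w^2 - 14w - 20; which vanishes at w = -5 and w = -2.
Evaluating at the critical points and endpoints: g(-7) = 95/3,  g(-5) = 43/3,  g(-2) = 70/3,  g(1) = -65/3.
The maximum over the interval is 95/3, attained at w = -7.

95/3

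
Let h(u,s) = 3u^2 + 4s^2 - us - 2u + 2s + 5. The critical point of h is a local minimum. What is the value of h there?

∂h/∂u = 6u - s - 2 = 0 and ∂h/∂s = -u + 8s + 2 = 0, so (u, s) = (14/47, -10/47).
The Hessian has h_{uu} = 6, h_{ss} = 8, h_{us} = -1, giving D = 47 > 0 with h_{uu} > 0, so the point is a local minimum.
h(14/47, -10/47) = 211/47.

211/47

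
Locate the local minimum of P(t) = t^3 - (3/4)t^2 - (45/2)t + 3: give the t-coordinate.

3

Critical points: P'(t) = 3t^2 - (3/2)t - 45/2 vanishes at t = -5/2, 3.
P''(t) = 6t - 3/2. P''(-5/2) = -33/2 < 0 ⇒ local maximum; P''(3) = 33/2 > 0 ⇒ local minimum.
So the local minimum value is P(3) = -177/4.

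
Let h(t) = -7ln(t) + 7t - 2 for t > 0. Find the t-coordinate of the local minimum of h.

1

h'(t) = -7/t + 7 = 0 gives t = 1.
h''(t) = 7/t², which is positive for t > 0, so this is a local minimum.
h(1) = -7·ln(1) + 7 - 2 ≈ 5.0000.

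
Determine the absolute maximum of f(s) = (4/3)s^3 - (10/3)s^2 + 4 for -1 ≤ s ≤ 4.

f'(s) = 4s^2 - (20/3)s, which vanishes at s = 0 and s = 5/3.
Candidates: f(-1) = -2/3, f(0) = 4, f(5/3) = 74/81, f(4) = 36.
The maximum over the interval is 36, attained at s = 4.

36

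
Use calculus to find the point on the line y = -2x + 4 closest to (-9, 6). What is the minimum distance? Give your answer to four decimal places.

Minimize D(x)^2 = (x + 9)^2 + (-2x - 2)^2.
d/dx[D^2] = 2(x + 9) + 2·(-2)·(-2x - 2) = 0 ⇒ x = -13/5.
Then y = 46/5 and the distance is √(256/5) ≈ 7.1554.

7.1554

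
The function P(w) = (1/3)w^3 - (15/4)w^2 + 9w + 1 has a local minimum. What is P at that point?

P'(w) = w^2 - (15/2)w + 9 = 0 at w = 3/2, 6.
P''(w) = 2w - 15/2. P''(3/2) = -9/2 < 0 ⇒ local maximum; P''(6) = 9/2 > 0 ⇒ local minimum.
The local minimum is P(6) = -8.

-8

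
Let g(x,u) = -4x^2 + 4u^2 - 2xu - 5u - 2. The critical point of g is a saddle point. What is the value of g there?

-59/17

∂g/∂x = -8x - 2u = 0 and ∂g/∂u = -2x + 8u - 5 = 0, so (x, u) = (-5/34, 10/17).
The Hessian has g_{xx} = -8, g_{uu} = 8, g_{xu} = -2, giving D = -68 < 0, so the point is a saddle point.
g(-5/34, 10/17) = -59/17.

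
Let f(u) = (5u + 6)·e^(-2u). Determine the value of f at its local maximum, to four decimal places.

10.1380

Differentiating with the product rule gives f'(u) = (-10u - 7)·e^(-2u). Since e^(-2u) > 0, the only critical point is u = -7/10.
f''(-7/10) has the same sign as -10 < 0, so this is a local maximum.
f(-7/10) = (5/2)·e^(7/5) ≈ 10.1380.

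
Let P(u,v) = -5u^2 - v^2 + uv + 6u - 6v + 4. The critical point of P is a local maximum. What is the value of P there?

∂P/∂u = -10u + v + 6 = 0 and ∂P/∂v = u - 2v - 6 = 0, so (u, v) = (6/19, -54/19).
The Hessian has P_{uu} = -10, P_{vv} = -2, P_{uv} = 1, giving D = 19 > 0 with P_{uu} < 0, so the point is a local maximum.
P(6/19, -54/19) = 256/19.

256/19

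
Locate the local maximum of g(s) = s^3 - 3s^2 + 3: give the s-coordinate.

Critical points: g'(s) = 3s^2 - 6s vanishes at s = 0, 2.
g''(s) = 6s - 6. g''(0) = -6 < 0 ⇒ local maximum; g''(2) = 6 > 0 ⇒ local minimum.
The local maximum is g(0) = 3.

0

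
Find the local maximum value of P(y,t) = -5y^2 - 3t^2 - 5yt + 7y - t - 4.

47/35

∂P/∂y = -10y - 5t + 7 = 0 and ∂P/∂t = -5y - 6t - 1 = 0, so (y, t) = (47/35, -9/7).
The Hessian has P_{yy} = -10, P_{tt} = -6, P_{yt} = -5, giving D = 35 > 0 with P_{yy} < 0, so the point is a local maximum.
P(47/35, -9/7) = 47/35.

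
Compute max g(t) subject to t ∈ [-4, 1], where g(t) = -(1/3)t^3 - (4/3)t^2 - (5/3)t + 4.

Differentiating, g'(t) = -t^2 - (8/3)t - 5/3; which vanishes at t = -5/3 and t = -1.
Candidates: g(-4) = 32/3, g(-5/3) = 374/81, g(-1) = 14/3, g(1) = 2/3.
So the maximum is g(-4) = 32/3.

32/3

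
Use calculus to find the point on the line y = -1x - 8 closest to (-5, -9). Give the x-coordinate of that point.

Minimize D(x)^2 = (x + 5)^2 + (-x + 1)^2.
d/dx[D^2] = 2(x + 5) + 2·(-1)·(-x + 1) = 0 ⇒ x = -2.
Then y = -6 and the distance is √(18) ≈ 4.2426.

-2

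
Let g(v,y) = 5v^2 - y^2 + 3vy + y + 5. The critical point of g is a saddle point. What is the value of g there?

∂g/∂v = 10v + 3y = 0 and ∂g/∂y = 3v - 2y + 1 = 0, so (v, y) = (-3/29, 10/29).
The Hessian has g_{vv} = 10, g_{yy} = -2, g_{vy} = 3, giving D = -29 < 0, so the point is a saddle point.
g(-3/29, 10/29) = 150/29.

150/29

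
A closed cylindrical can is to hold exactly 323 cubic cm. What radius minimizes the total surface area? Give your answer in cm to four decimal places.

3.7183

With radius r and height h, πr²h = 323 so h = 323/(πr²), and S(r) = 2πr² + 2πrh = 2πr² + 2·323/r.
S'(r) = 4πr − 2·323/r² = 0 ⇒ r³ = 323/(2π), so r ≈ 3.7183 and h = 2r ≈ 7.4365.
S''(r) = 4π + 4·323/r³ > 0, so this is the minimum; S ≈ 260.6051.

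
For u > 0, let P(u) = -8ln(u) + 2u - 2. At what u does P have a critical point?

4

P'(u) = -8/u + 2 = 0 gives u = 4.
P''(u) = 8/u², which is positive for u > 0, so this is a local minimum.
P(4) = -8·ln(4) + 8 - 2 ≈ -5.0904.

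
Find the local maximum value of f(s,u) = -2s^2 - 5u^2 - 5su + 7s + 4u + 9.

272/15

∂f/∂s = -4s - 5u + 7 = 0 and ∂f/∂u = -5s - 10u + 4 = 0, so (s, u) = (10/3, -19/15).
The Hessian has f_{ss} = -4, f_{uu} = -10, f_{su} = -5, giving D = 15 > 0 with f_{ss} < 0, so the point is a local maximum.
f(10/3, -19/15) = 272/15.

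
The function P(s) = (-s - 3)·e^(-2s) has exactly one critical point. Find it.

By the product rule, P'(s) = (2s + 5)·e^(-2s). Since e^(-2s) > 0, the only critical point is s = -5/2.
P''(-5/2) has the same sign as 2 > 0, so this is a local minimum.
P(-5/2) = (-1/2)·e^(5) ≈ -74.2066.

-5/2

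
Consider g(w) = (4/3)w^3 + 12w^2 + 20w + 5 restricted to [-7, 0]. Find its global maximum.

115/3

The derivative is 4w^2 + 24w + 20, which vanishes at w = -5 and w = -1.
Candidates: g(-7) = -13/3,  g(-5) = 115/3,  g(-1) = -13/3,  g(0) = 5.
Hence the absolute maximum is 115/3 at w = -5.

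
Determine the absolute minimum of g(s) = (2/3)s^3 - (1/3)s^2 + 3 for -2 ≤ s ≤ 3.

-11/3

g'(s) = 2s^2 - (2/3)s, which vanishes at s = 0 and s = 1/3.
Candidates: g(-2) = -11/3,  g(0) = 3,  g(1/3) = 242/81,  g(3) = 18.
So the minimum is g(-2) = -11/3.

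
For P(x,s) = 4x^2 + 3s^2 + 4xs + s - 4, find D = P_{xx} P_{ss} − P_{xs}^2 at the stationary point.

32

∂P/∂x = 8x + 4s = 0 and ∂P/∂s = 4x + 6s + 1 = 0, so (x, s) = (1/8, -1/4).
The Hessian has P_{xx} = 8, P_{ss} = 6, P_{xs} = 4, giving D = 32 > 0 with P_{xx} > 0, so the point is a local minimum.
D = (8)·(6) − (4)^2 = 32.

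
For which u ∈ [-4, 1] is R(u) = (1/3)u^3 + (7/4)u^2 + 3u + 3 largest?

1

The derivative is u^2 + (7/2)u + 3, which vanishes at u = -2 and u = -3/2.
Candidates: R(-4) = -7/3; R(-2) = 4/3; R(-3/2) = 21/16; R(1) = 97/12.
So the maximum is R(1) = 97/12.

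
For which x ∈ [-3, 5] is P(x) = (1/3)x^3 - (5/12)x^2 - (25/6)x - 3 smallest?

The derivative is x^2 - (5/6)x - 25/6, which vanishes at x = -5/3 and x = 5/2.
Candidates: P(-3) = -13/4; P(-5/3) = 403/324; P(5/2) = -173/16; P(5) = 89/12.
The minimum over the interval is -173/16, attained at x = 5/2.

5/2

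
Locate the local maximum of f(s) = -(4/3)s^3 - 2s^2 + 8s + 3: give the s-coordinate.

1

f'(s) = -4s^2 - 4s + 8 = 0 at s = -2, 1.
Second-derivative test with f''(s) = -8s - 4: f''(-2) = 12 > 0 ⇒ local minimum; f''(1) = -12 < 0 ⇒ local maximum.
The local maximum is f(1) = 23/3.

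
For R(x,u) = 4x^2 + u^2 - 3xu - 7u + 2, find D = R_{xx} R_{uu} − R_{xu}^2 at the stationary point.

7

∂R/∂x = 8x - 3u = 0 and ∂R/∂u = -3x + 2u - 7 = 0, so (x, u) = (3, 8).
The Hessian has R_{xx} = 8, R_{uu} = 2, R_{xu} = -3, giving D = 7 > 0 with R_{xx} > 0, so the point is a local minimum.
D = (8)·(2) − (-3)^2 = 7.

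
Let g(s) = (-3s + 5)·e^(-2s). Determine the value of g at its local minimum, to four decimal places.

-0.0197

By the product rule, g'(s) = (6s - 13)·e^(-2s). Since e^(-2s) > 0, the only critical point is s = 13/6.
g''(13/6) has the same sign as 6 > 0, so this is a local minimum.
g(13/6) = (-3/2)·e^(-13/3) ≈ -0.0197.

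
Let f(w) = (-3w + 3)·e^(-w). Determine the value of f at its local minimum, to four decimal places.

By the product rule, f'(w) = (3w - 6)·e^(-w). Since e^(-w) > 0, the only critical point is w = 2.
f''(2) has the same sign as 3 > 0, so this is a local minimum.
f(2) = (-3)·e^(-2) ≈ -0.4060.

-0.4060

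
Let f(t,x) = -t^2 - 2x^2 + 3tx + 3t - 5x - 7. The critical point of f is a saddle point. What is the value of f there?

∂f/∂t = -2t + 3x + 3 = 0 and ∂f/∂x = 3t - 4x - 5 = 0, so (t, x) = (3, 1).
The Hessian has f_{tt} = -2, f_{xx} = -4, f_{tx} = 3, giving D = -1 < 0, so the point is a saddle point.
f(3, 1) = -5.

-5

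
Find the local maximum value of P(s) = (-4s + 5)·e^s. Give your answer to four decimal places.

5.1361

P'(s) = (-4)·e^s + (-4s + 5)·1·e^s = (-4s + 1)·e^s. Since e^s > 0, the only critical point is s = 1/4.
P''(1/4) has the same sign as -4 < 0, so this is a local maximum.
P(1/4) = (4)·e^(1/4) ≈ 5.1361.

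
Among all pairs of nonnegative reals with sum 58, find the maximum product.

With x + y = 58, the product is P(x) = x(58 − x).
P'(x) = 58 − 2x = 0 gives x = 29; P'' = −2 < 0, so this is the maximum.
P = 29·29 = 841.

841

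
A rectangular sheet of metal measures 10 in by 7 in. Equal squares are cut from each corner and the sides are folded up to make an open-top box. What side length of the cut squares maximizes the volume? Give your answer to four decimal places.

With cut size x, the volume is V(x) = x(10 − 2x)(7 − 2x) for 0 < x < 3.5.
V'(x) = 12x^2 − 68x + 70. Setting V'(x) = 0 gives x ≈ 1.3520 (the root in (0, 3.5)).
V''(x) = 24x − 68 is negative there, so this is the maximum; V ≈ 42.3766.

1.3520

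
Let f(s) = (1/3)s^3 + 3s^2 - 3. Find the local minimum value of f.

f'(s) = s^2 + 6s = 0 at s = -6, 0.
Since f''(s) = 2s + 6, we get f''(-6) = -6 < 0 ⇒ local maximum; f''(0) = 6 > 0 ⇒ local minimum.
So the local minimum value is f(0) = -3.

-3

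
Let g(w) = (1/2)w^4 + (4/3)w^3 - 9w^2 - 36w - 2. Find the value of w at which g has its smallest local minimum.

g'(w) = 2w^3 + 4w^2 - 18w - 36 = 0 at w = -3, -2, 3.
Second-derivative test with g''(w) = 6w^2 + 8w - 18: g''(-3) = 12 > 0 ⇒ local minimum; g''(-2) = -10 < 0 ⇒ local maximum; g''(3) = 60 > 0 ⇒ local minimum.
The smallest local minimum is g(3) = -229/2.

3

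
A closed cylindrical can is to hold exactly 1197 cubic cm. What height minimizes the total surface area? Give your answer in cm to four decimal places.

11.5080

With radius r and height h, πr²h = 1197 so h = 1197/(πr²), and S(r) = 2πr² + 2πrh = 2πr² + 2·1197/r.
S'(r) = 4πr − 2·1197/r² = 0 ⇒ r³ = 1197/(2π), so r ≈ 5.7540 and h = 2r ≈ 11.5080.
S''(r) = 4π + 4·1197/r³ > 0, so this is the minimum; S ≈ 624.0853.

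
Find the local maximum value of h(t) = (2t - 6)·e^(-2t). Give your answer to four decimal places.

0.0009

By the product rule, h'(t) = (-4t + 14)·e^(-2t). Since e^(-2t) > 0, the only critical point is t = 7/2.
h''(7/2) has the same sign as -4 < 0, so this is a local maximum.
h(7/2) = (1)·e^(-7) ≈ 0.0009.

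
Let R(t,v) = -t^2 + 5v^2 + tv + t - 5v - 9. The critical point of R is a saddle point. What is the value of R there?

-68/7

∂R/∂t = -2t + v + 1 = 0 and ∂R/∂v = t + 10v - 5 = 0, so (t, v) = (5/7, 3/7).
The Hessian has R_{tt} = -2, R_{vv} = 10, R_{tv} = 1, giving D = -21 < 0, so the point is a saddle point.
R(5/7, 3/7) = -68/7.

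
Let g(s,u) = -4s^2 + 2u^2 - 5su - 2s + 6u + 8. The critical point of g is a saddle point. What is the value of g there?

∂g/∂s = -8s - 5u - 2 = 0 and ∂g/∂u = -5s + 4u + 6 = 0, so (s, u) = (22/57, -58/57).
The Hessian has g_{ss} = -8, g_{uu} = 4, g_{su} = -5, giving D = -57 < 0, so the point is a saddle point.
g(22/57, -58/57) = 260/57.

260/57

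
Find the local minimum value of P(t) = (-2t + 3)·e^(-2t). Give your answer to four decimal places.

By the product rule, P'(t) = (4t - 8)·e^(-2t). Since e^(-2t) > 0, the only critical point is t = 2.
P''(2) has the same sign as 4 > 0, so this is a local minimum.
P(2) = (-1)·e^(-4) ≈ -0.0183.

-0.0183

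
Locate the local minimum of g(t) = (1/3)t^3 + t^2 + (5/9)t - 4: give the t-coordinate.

g'(t) = t^2 + 2t + 5/9. Setting g'(t) = 0 gives t ∈ {-5/3, -1/3}.
Since g''(t) = 2t + 2, we get g''(-5/3) = -4/3 < 0 ⇒ local maximum; g''(-1/3) = 4/3 > 0 ⇒ local minimum.
Thus g has its local minimum at t = -1/3, with value -331/81.

-1/3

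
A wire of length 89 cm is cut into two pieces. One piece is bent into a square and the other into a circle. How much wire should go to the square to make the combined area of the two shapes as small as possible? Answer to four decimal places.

Let x be the length used for the square. Square side x/4; circle radius (89−x)/(2π).
A(x) = (x/4)² + π·((89−x)/(2π))² = x²/16 + (89−x)²/(4π) for 0 ≤ x ≤ 89. A'(x) = x/8 − (89−x)/(2π) = 0 gives x = 4·89/(π+4) ≈ 49.8488.
A'' = 1/8 + 1/(2π) > 0, so this gives the minimum combined area; x ≈ 49.8488 cm to the square.

49.8488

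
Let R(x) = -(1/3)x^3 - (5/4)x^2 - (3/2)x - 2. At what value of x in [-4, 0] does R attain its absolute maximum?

-4

R'(x) = -x^2 - (5/2)x - 3/2, which vanishes at x = -3/2 and x = -1.
Candidates: R(-4) = 16/3; R(-3/2) = -23/16; R(-1) = -17/12; R(0) = -2.
Hence the absolute maximum is 16/3 at x = -4.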